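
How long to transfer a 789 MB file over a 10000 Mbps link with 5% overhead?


Effective throughput = 10000 * (1 - 5/100) = 9500 Mbps
File size in Mb = 789 * 8 = 6312 Mb
Time = 6312 / 9500
Time = 0.6644 seconds


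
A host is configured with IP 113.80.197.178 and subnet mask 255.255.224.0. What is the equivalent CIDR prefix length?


Binary: 11111111.11111111.11100000.00000000
Count leading 1s
Prefix: /19


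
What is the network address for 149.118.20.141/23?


IP:   10010101.01110110.00010100.10001101
Mask: 11111111.11111111.11111110.00000000
AND operation:
Net:  10010101.01110110.00010100.00000000
Network: 149.118.20.0/23


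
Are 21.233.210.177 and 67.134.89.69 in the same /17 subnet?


Mask: 255.255.128.0
21.233.210.177 AND mask = 21.233.128.0
67.134.89.69 AND mask = 67.134.0.0
No, different subnets (21.233.128.0 vs 67.134.0.0)


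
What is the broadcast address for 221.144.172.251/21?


Network: 221.144.168.0/21
Host bits = 11
Set all host bits to 1:
Broadcast: 221.144.175.255


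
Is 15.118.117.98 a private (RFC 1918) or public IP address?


RFC 1918 private ranges:
  10.0.0.0/8 (10.0.0.0 - 10.255.255.255)
  172.16.0.0/12 (172.16.0.0 - 172.31.255.255)
  192.168.0.0/16 (192.168.0.0 - 192.168.255.255)
Public (not in any RFC 1918 range)


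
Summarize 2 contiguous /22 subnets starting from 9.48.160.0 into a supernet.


Original prefix: /22
Number of subnets: 2 = 2^1
New prefix = 22 - 1 = 21
Supernet: 9.48.160.0/21


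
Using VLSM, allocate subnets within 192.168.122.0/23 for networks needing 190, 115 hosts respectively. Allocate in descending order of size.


190 hosts -> /24 (254 usable): 192.168.122.0/24
115 hosts -> /25 (126 usable): 192.168.123.0/25
Allocation: 192.168.122.0/24 (190 hosts, 254 usable); 192.168.123.0/25 (115 hosts, 126 usable)


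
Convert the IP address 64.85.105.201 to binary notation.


64 = 01000000
85 = 01010101
105 = 01101001
201 = 11001001
Binary: 01000000.01010101.01101001.11001001


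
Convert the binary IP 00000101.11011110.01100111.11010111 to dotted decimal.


00000101 = 5
11011110 = 222
01100111 = 103
11010111 = 215
IP: 5.222.103.215


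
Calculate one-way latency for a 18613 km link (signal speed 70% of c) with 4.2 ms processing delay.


Speed = 0.7 * 3e5 km/s = 210000 km/s
Propagation delay = 18613 / 210000 = 0.0886 s = 88.6333 ms
Processing delay = 4.2 ms
Total one-way latency = 92.8333 ms


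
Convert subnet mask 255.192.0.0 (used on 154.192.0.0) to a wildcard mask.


Subnet mask: 255.192.0.0
Wildcard = 255.255.255.255 - subnet mask
255 - 255 = 0
255 - 192 = 63
255 - 0 = 255
255 - 0 = 255
Wildcard: 0.63.255.255


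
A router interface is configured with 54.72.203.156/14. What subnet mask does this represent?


/14 means 14 network bits, 18 host bits
Binary: 11111111111111000000000000000000
Mask: 255.252.0.0


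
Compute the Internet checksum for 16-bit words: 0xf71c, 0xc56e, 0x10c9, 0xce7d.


Sum all words (with carry folding):
+ 0xf71c = 0xf71c
+ 0xc56e = 0xbc8b
+ 0x10c9 = 0xcd54
+ 0xce7d = 0x9bd2
One's complement: ~0x9bd2
Checksum = 0x642d


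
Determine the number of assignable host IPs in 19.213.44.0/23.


Host bits = 32 - 23 = 9
Total addresses = 2^9 = 512
Usable = total - 2 (network and broadcast)
Usable hosts: 510


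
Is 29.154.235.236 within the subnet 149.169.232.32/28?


Subnet network: 149.169.232.32
Test IP AND mask: 29.154.235.224
No, 29.154.235.236 is not in 149.169.232.32/28


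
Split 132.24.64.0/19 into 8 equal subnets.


New prefix = 19 + 3 = 22
Each subnet has 1024 addresses
  132.24.64.0/22
  132.24.68.0/22
  132.24.72.0/22
  132.24.76.0/22
  132.24.80.0/22
  132.24.84.0/22
  132.24.88.0/22
  132.24.92.0/22
Subnets: 132.24.64.0/22, 132.24.68.0/22, 132.24.72.0/22, 132.24.76.0/22, 132.24.80.0/22, 132.24.84.0/22, 132.24.88.0/22, 132.24.92.0/22


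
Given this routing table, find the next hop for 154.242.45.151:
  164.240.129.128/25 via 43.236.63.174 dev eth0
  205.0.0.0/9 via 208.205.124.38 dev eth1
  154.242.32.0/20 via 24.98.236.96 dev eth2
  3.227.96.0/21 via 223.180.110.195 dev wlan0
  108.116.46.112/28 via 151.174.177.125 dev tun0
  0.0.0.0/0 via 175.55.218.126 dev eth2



Longest prefix match for 154.242.45.151:
  /25 164.240.129.128: no
  /9 205.0.0.0: no
  /20 154.242.32.0: MATCH
  /21 3.227.96.0: no
  /28 108.116.46.112: no
  /0 0.0.0.0: MATCH
Selected: next-hop 24.98.236.96 via eth2 (matched /20)


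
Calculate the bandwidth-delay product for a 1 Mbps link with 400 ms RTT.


BDP = bandwidth * RTT
= 1 Mbps * 400 ms
= 1 * 1e6 * 400 / 1000 bits
= 400000 bits
= 50000 bytes
= 48.8281 KB
BDP = 400000 bits (50000 bytes)


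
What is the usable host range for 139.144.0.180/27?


Network: 139.144.0.160
Broadcast: 139.144.0.191
First usable = network + 1
Last usable = broadcast - 1
Range: 139.144.0.161 to 139.144.0.190


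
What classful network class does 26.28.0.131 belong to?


First octet: 26
Binary: 00011010
0xxxxxxx -> Class A (1-126)
Class A, default mask 255.0.0.0 (/8)


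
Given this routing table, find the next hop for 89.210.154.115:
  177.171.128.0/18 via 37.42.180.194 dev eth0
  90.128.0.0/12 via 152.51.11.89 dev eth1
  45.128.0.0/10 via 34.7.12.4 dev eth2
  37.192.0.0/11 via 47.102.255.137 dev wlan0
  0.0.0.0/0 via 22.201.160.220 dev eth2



Longest prefix match for 89.210.154.115:
  /18 177.171.128.0: no
  /12 90.128.0.0: no
  /10 45.128.0.0: no
  /11 37.192.0.0: no
  /0 0.0.0.0: MATCH
Selected: next-hop 22.201.160.220 via eth2 (matched /0)


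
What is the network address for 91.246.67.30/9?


IP:   01011011.11110110.01000011.00011110
Mask: 11111111.10000000.00000000.00000000
AND operation:
Net:  01011011.10000000.00000000.00000000
Network: 91.128.0.0/9


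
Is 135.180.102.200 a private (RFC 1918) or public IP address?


RFC 1918 private ranges:
  10.0.0.0/8 (10.0.0.0 - 10.255.255.255)
  172.16.0.0/12 (172.16.0.0 - 172.31.255.255)
  192.168.0.0/16 (192.168.0.0 - 192.168.255.255)
Public (not in any RFC 1918 range)


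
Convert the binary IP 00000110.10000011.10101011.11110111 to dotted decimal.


00000110 = 6
10000011 = 131
10101011 = 171
11110111 = 247
IP: 6.131.171.247


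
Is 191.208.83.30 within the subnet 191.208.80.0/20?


Subnet network: 191.208.80.0
Test IP AND mask: 191.208.80.0
Yes, 191.208.83.30 is in 191.208.80.0/20


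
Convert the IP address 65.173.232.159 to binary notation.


65 = 01000001
173 = 10101101
232 = 11101000
159 = 10011111
Binary: 01000001.10101101.11101000.10011111


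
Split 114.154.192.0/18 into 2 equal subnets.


New prefix = 18 + 1 = 19
Each subnet has 8192 addresses
  114.154.192.0/19
  114.154.224.0/19
Subnets: 114.154.192.0/19, 114.154.224.0/19


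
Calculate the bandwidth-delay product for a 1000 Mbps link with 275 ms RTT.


BDP = bandwidth * RTT
= 1000 Mbps * 275 ms
= 1000 * 1e6 * 275 / 1000 bits
= 275000000 bits
= 34375000 bytes
= 33569.3359 KB
BDP = 275000000 bits (34375000 bytes)


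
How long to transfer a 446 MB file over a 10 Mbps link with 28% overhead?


Effective throughput = 10 * (1 - 28/100) = 7.2 Mbps
File size in Mb = 446 * 8 = 3568 Mb
Time = 3568 / 7.2
Time = 495.5556 seconds


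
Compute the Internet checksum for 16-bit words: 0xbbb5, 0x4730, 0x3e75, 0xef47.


Sum all words (with carry folding):
+ 0xbbb5 = 0xbbb5
+ 0x4730 = 0x02e6
+ 0x3e75 = 0x415b
+ 0xef47 = 0x30a3
One's complement: ~0x30a3
Checksum = 0xcf5c


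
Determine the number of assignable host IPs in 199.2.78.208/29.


Host bits = 32 - 29 = 3
Total addresses = 2^3 = 8
Usable = total - 2 (network and broadcast)
Usable hosts: 6


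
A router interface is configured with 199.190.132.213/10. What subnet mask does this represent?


/10 means 10 network bits, 22 host bits
Binary: 11111111110000000000000000000000
Mask: 255.192.0.0


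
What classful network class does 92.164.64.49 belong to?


First octet: 92
Binary: 01011100
0xxxxxxx -> Class A (1-126)
Class A, default mask 255.0.0.0 (/8)


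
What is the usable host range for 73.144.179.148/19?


Network: 73.144.160.0
Broadcast: 73.144.191.255
First usable = network + 1
Last usable = broadcast - 1
Range: 73.144.160.1 to 73.144.191.254


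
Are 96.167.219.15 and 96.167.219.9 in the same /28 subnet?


Mask: 255.255.255.240
96.167.219.15 AND mask = 96.167.219.0
96.167.219.9 AND mask = 96.167.219.0
Yes, same subnet (96.167.219.0)


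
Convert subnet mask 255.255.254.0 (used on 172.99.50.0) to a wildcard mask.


Subnet mask: 255.255.254.0
Wildcard = 255.255.255.255 - subnet mask
255 - 255 = 0
255 - 255 = 0
255 - 254 = 1
255 - 0 = 255
Wildcard: 0.0.1.255


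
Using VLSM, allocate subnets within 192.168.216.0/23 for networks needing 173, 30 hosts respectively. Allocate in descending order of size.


173 hosts -> /24 (254 usable): 192.168.216.0/24
30 hosts -> /27 (30 usable): 192.168.217.0/27
Allocation: 192.168.216.0/24 (173 hosts, 254 usable); 192.168.217.0/27 (30 hosts, 30 usable)


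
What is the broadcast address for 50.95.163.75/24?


Network: 50.95.163.0/24
Host bits = 8
Set all host bits to 1:
Broadcast: 50.95.163.255


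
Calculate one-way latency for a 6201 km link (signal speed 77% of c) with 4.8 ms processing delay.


Speed = 0.77 * 3e5 km/s = 231000 km/s
Propagation delay = 6201 / 231000 = 0.0268 s = 26.8442 ms
Processing delay = 4.8 ms
Total one-way latency = 31.6442 ms


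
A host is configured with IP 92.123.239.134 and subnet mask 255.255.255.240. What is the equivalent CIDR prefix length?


Binary: 11111111.11111111.11111111.11110000
Count leading 1s
Prefix: /28


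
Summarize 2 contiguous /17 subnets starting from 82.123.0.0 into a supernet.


Original prefix: /17
Number of subnets: 2 = 2^1
New prefix = 17 - 1 = 16
Supernet: 82.123.0.0/16


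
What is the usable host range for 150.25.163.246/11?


Network: 150.0.0.0
Broadcast: 150.31.255.255
First usable = network + 1
Last usable = broadcast - 1
Range: 150.0.0.1 to 150.31.255.254


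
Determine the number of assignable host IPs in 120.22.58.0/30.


Host bits = 32 - 30 = 2
Total addresses = 2^2 = 4
Usable = total - 2 (network and broadcast)
Usable hosts: 2


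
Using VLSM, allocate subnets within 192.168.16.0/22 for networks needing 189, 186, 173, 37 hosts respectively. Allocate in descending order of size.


189 hosts -> /24 (254 usable): 192.168.16.0/24
186 hosts -> /24 (254 usable): 192.168.17.0/24
173 hosts -> /24 (254 usable): 192.168.18.0/24
37 hosts -> /26 (62 usable): 192.168.19.0/26
Allocation: 192.168.16.0/24 (189 hosts, 254 usable); 192.168.17.0/24 (186 hosts, 254 usable); 192.168.18.0/24 (173 hosts, 254 usable); 192.168.19.0/26 (37 hosts, 62 usable)


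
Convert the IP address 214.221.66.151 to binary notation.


214 = 11010110
221 = 11011101
66 = 01000010
151 = 10010111
Binary: 11010110.11011101.01000010.10010111


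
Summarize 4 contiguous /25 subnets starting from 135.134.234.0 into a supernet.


Original prefix: /25
Number of subnets: 4 = 2^2
New prefix = 25 - 2 = 23
Supernet: 135.134.234.0/23


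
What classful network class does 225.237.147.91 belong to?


First octet: 225
Binary: 11100001
1110xxxx -> Class D (224-239)
Class D (multicast), default mask N/A


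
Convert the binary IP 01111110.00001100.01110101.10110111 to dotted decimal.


01111110 = 126
00001100 = 12
01110101 = 117
10110111 = 183
IP: 126.12.117.183


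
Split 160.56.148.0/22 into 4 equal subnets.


New prefix = 22 + 2 = 24
Each subnet has 256 addresses
  160.56.148.0/24
  160.56.149.0/24
  160.56.150.0/24
  160.56.151.0/24
Subnets: 160.56.148.0/24, 160.56.149.0/24, 160.56.150.0/24, 160.56.151.0/24


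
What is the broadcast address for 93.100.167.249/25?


Network: 93.100.167.128/25
Host bits = 7
Set all host bits to 1:
Broadcast: 93.100.167.255


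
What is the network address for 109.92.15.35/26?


IP:   01101101.01011100.00001111.00100011
Mask: 11111111.11111111.11111111.11000000
AND operation:
Net:  01101101.01011100.00001111.00000000
Network: 109.92.15.0/26


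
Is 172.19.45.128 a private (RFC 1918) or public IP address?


RFC 1918 private ranges:
  10.0.0.0/8 (10.0.0.0 - 10.255.255.255)
  172.16.0.0/12 (172.16.0.0 - 172.31.255.255)
  192.168.0.0/16 (192.168.0.0 - 192.168.255.255)
Private (in 172.16.0.0/12)


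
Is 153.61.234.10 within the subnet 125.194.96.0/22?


Subnet network: 125.194.96.0
Test IP AND mask: 153.61.232.0
No, 153.61.234.10 is not in 125.194.96.0/22


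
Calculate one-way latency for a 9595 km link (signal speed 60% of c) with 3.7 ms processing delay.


Speed = 0.6 * 3e5 km/s = 180000 km/s
Propagation delay = 9595 / 180000 = 0.0533 s = 53.3056 ms
Processing delay = 3.7 ms
Total one-way latency = 57.0056 ms


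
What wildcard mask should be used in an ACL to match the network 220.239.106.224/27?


Subnet mask: 255.255.255.224
Wildcard = 255.255.255.255 - subnet mask
255 - 255 = 0
255 - 255 = 0
255 - 255 = 0
255 - 224 = 31
Wildcard: 0.0.0.31


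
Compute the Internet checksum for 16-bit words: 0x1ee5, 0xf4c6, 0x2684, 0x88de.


Sum all words (with carry folding):
+ 0x1ee5 = 0x1ee5
+ 0xf4c6 = 0x13ac
+ 0x2684 = 0x3a30
+ 0x88de = 0xc30e
One's complement: ~0xc30e
Checksum = 0x3cf1


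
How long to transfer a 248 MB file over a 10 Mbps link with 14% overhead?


Effective throughput = 10 * (1 - 14/100) = 8.6 Mbps
File size in Mb = 248 * 8 = 1984 Mb
Time = 1984 / 8.6
Time = 230.6977 seconds


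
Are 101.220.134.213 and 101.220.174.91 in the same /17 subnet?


Mask: 255.255.128.0
101.220.134.213 AND mask = 101.220.128.0
101.220.174.91 AND mask = 101.220.128.0
Yes, same subnet (101.220.128.0)


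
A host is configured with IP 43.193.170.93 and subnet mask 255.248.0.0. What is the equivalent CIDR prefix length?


Binary: 11111111.11111000.00000000.00000000
Count leading 1s
Prefix: /13


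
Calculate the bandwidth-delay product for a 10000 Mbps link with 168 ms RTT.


BDP = bandwidth * RTT
= 10000 Mbps * 168 ms
= 10000 * 1e6 * 168 / 1000 bits
= 1680000000 bits
= 210000000 bytes
= 205078.125 KB
BDP = 1680000000 bits (210000000 bytes)


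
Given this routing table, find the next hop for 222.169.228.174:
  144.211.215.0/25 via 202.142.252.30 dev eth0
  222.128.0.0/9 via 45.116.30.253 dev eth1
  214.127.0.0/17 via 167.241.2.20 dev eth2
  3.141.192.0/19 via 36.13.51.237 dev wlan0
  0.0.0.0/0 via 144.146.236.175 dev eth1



Longest prefix match for 222.169.228.174:
  /25 144.211.215.0: no
  /9 222.128.0.0: MATCH
  /17 214.127.0.0: no
  /19 3.141.192.0: no
  /0 0.0.0.0: MATCH
Selected: next-hop 45.116.30.253 via eth1 (matched /9)


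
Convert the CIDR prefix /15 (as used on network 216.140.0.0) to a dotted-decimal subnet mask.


/15 means 15 network bits, 17 host bits
Binary: 11111111111111100000000000000000
Mask: 255.254.0.0


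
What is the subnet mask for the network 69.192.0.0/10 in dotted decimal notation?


/10 means 10 network bits, 22 host bits
Binary: 11111111110000000000000000000000
Mask: 255.192.0.0


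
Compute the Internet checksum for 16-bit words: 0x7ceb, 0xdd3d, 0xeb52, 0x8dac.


Sum all words (with carry folding):
+ 0x7ceb = 0x7ceb
+ 0xdd3d = 0x5a29
+ 0xeb52 = 0x457c
+ 0x8dac = 0xd328
One's complement: ~0xd328
Checksum = 0x2cd7


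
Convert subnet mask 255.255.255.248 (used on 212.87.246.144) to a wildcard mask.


Subnet mask: 255.255.255.248
Wildcard = 255.255.255.255 - subnet mask
255 - 255 = 0
255 - 255 = 0
255 - 255 = 0
255 - 248 = 7
Wildcard: 0.0.0.7


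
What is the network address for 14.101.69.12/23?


IP:   00001110.01100101.01000101.00001100
Mask: 11111111.11111111.11111110.00000000
AND operation:
Net:  00001110.01100101.01000100.00000000
Network: 14.101.68.0/23


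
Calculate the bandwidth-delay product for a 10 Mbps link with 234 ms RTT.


BDP = bandwidth * RTT
= 10 Mbps * 234 ms
= 10 * 1e6 * 234 / 1000 bits
= 2340000 bits
= 292500 bytes
= 285.6445 KB
BDP = 2340000 bits (292500 bytes)


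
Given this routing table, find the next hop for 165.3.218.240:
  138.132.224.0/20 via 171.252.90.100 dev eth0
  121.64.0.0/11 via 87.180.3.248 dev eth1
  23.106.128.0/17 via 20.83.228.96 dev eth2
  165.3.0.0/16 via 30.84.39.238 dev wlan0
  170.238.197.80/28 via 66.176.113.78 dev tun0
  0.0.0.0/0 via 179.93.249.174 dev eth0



Longest prefix match for 165.3.218.240:
  /20 138.132.224.0: no
  /11 121.64.0.0: no
  /17 23.106.128.0: no
  /16 165.3.0.0: MATCH
  /28 170.238.197.80: no
  /0 0.0.0.0: MATCH
Selected: next-hop 30.84.39.238 via wlan0 (matched /16)


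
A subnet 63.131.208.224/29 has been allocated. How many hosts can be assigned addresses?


Host bits = 32 - 29 = 3
Total addresses = 2^3 = 8
Usable = total - 2 (network and broadcast)
Usable hosts: 6


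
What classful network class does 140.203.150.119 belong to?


First octet: 140
Binary: 10001100
10xxxxxx -> Class B (128-191)
Class B, default mask 255.255.0.0 (/16)


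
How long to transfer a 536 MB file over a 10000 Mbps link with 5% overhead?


Effective throughput = 10000 * (1 - 5/100) = 9500 Mbps
File size in Mb = 536 * 8 = 4288 Mb
Time = 4288 / 9500
Time = 0.4514 seconds


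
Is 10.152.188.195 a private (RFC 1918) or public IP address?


RFC 1918 private ranges:
  10.0.0.0/8 (10.0.0.0 - 10.255.255.255)
  172.16.0.0/12 (172.16.0.0 - 172.31.255.255)
  192.168.0.0/16 (192.168.0.0 - 192.168.255.255)
Private (in 10.0.0.0/8)


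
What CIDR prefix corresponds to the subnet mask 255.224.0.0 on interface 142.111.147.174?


Binary: 11111111.11100000.00000000.00000000
Count leading 1s
Prefix: /11


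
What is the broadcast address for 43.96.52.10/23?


Network: 43.96.52.0/23
Host bits = 9
Set all host bits to 1:
Broadcast: 43.96.53.255


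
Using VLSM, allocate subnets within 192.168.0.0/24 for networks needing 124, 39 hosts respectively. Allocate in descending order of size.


124 hosts -> /25 (126 usable): 192.168.0.0/25
39 hosts -> /26 (62 usable): 192.168.0.128/26
Allocation: 192.168.0.0/25 (124 hosts, 126 usable); 192.168.0.128/26 (39 hosts, 62 usable)


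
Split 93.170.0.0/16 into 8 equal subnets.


New prefix = 16 + 3 = 19
Each subnet has 8192 addresses
  93.170.0.0/19
  93.170.32.0/19
  93.170.64.0/19
  93.170.96.0/19
  93.170.128.0/19
  93.170.160.0/19
  93.170.192.0/19
  93.170.224.0/19
Subnets: 93.170.0.0/19, 93.170.32.0/19, 93.170.64.0/19, 93.170.96.0/19, 93.170.128.0/19, 93.170.160.0/19, 93.170.192.0/19, 93.170.224.0/19


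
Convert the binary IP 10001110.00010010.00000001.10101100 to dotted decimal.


10001110 = 142
00010010 = 18
00000001 = 1
10101100 = 172
IP: 142.18.1.172


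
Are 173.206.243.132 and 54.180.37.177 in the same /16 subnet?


Mask: 255.255.0.0
173.206.243.132 AND mask = 173.206.0.0
54.180.37.177 AND mask = 54.180.0.0
No, different subnets (173.206.0.0 vs 54.180.0.0)


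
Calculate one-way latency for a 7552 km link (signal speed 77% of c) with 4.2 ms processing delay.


Speed = 0.77 * 3e5 km/s = 231000 km/s
Propagation delay = 7552 / 231000 = 0.0327 s = 32.6926 ms
Processing delay = 4.2 ms
Total one-way latency = 36.8926 ms


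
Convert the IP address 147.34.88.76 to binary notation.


147 = 10010011
34 = 00100010
88 = 01011000
76 = 01001100
Binary: 10010011.00100010.01011000.01001100


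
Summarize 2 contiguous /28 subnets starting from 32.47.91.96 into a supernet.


Original prefix: /28
Number of subnets: 2 = 2^1
New prefix = 28 - 1 = 27
Supernet: 32.47.91.96/27


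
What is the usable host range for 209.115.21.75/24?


Network: 209.115.21.0
Broadcast: 209.115.21.255
First usable = network + 1
Last usable = broadcast - 1
Range: 209.115.21.1 to 209.115.21.254


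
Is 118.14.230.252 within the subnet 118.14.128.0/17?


Subnet network: 118.14.128.0
Test IP AND mask: 118.14.128.0
Yes, 118.14.230.252 is in 118.14.128.0/17


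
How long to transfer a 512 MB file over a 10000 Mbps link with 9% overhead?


Effective throughput = 10000 * (1 - 9/100) = 9100 Mbps
File size in Mb = 512 * 8 = 4096 Mb
Time = 4096 / 9100
Time = 0.4501 seconds


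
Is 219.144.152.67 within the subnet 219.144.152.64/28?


Subnet network: 219.144.152.64
Test IP AND mask: 219.144.152.64
Yes, 219.144.152.67 is in 219.144.152.64/28


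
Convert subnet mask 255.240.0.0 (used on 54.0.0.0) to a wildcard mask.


Subnet mask: 255.240.0.0
Wildcard = 255.255.255.255 - subnet mask
255 - 255 = 0
255 - 240 = 15
255 - 0 = 255
255 - 0 = 255
Wildcard: 0.15.255.255


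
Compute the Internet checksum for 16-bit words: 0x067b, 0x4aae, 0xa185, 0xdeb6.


Sum all words (with carry folding):
+ 0x067b = 0x067b
+ 0x4aae = 0x5129
+ 0xa185 = 0xf2ae
+ 0xdeb6 = 0xd165
One's complement: ~0xd165
Checksum = 0x2e9a


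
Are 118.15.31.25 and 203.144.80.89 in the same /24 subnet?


Mask: 255.255.255.0
118.15.31.25 AND mask = 118.15.31.0
203.144.80.89 AND mask = 203.144.80.0
No, different subnets (118.15.31.0 vs 203.144.80.0)


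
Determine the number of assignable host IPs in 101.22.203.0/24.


Host bits = 32 - 24 = 8
Total addresses = 2^8 = 256
Usable = total - 2 (network and broadcast)
Usable hosts: 254


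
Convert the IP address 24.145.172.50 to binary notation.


24 = 00011000
145 = 10010001
172 = 10101100
50 = 00110010
Binary: 00011000.10010001.10101100.00110010


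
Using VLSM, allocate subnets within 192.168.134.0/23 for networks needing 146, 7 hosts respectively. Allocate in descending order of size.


146 hosts -> /24 (254 usable): 192.168.134.0/24
7 hosts -> /28 (14 usable): 192.168.135.0/28
Allocation: 192.168.134.0/24 (146 hosts, 254 usable); 192.168.135.0/28 (7 hosts, 14 usable)


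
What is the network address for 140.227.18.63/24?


IP:   10001100.11100011.00010010.00111111
Mask: 11111111.11111111.11111111.00000000
AND operation:
Net:  10001100.11100011.00010010.00000000
Network: 140.227.18.0/24


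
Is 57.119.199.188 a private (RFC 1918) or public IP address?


RFC 1918 private ranges:
  10.0.0.0/8 (10.0.0.0 - 10.255.255.255)
  172.16.0.0/12 (172.16.0.0 - 172.31.255.255)
  192.168.0.0/16 (192.168.0.0 - 192.168.255.255)
Public (not in any RFC 1918 range)


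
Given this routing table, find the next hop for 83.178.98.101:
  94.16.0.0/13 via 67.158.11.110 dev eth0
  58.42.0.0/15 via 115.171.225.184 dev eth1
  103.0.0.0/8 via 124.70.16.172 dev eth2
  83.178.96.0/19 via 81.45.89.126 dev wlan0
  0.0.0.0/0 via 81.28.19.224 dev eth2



Longest prefix match for 83.178.98.101:
  /13 94.16.0.0: no
  /15 58.42.0.0: no
  /8 103.0.0.0: no
  /19 83.178.96.0: MATCH
  /0 0.0.0.0: MATCH
Selected: next-hop 81.45.89.126 via wlan0 (matched /19)


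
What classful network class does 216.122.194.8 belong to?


First octet: 216
Binary: 11011000
110xxxxx -> Class C (192-223)
Class C, default mask 255.255.255.0 (/24)


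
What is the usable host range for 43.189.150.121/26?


Network: 43.189.150.64
Broadcast: 43.189.150.127
First usable = network + 1
Last usable = broadcast - 1
Range: 43.189.150.65 to 43.189.150.126


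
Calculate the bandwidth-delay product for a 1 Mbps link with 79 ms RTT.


BDP = bandwidth * RTT
= 1 Mbps * 79 ms
= 1 * 1e6 * 79 / 1000 bits
= 79000 bits
= 9875 bytes
= 9.6436 KB
BDP = 79000 bits (9875 bytes)


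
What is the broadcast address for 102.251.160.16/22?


Network: 102.251.160.0/22
Host bits = 10
Set all host bits to 1:
Broadcast: 102.251.163.255


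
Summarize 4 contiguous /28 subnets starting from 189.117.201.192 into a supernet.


Original prefix: /28
Number of subnets: 4 = 2^2
New prefix = 28 - 2 = 26
Supernet: 189.117.201.192/26


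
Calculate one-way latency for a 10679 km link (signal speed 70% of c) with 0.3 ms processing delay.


Speed = 0.7 * 3e5 km/s = 210000 km/s
Propagation delay = 10679 / 210000 = 0.0509 s = 50.8524 ms
Processing delay = 0.3 ms
Total one-way latency = 51.1524 ms


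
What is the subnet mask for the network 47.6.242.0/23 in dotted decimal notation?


/23 means 23 network bits, 9 host bits
Binary: 11111111111111111111111000000000
Mask: 255.255.254.0


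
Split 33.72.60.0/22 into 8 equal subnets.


New prefix = 22 + 3 = 25
Each subnet has 128 addresses
  33.72.60.0/25
  33.72.60.128/25
  33.72.61.0/25
  33.72.61.128/25
  33.72.62.0/25
  33.72.62.128/25
  33.72.63.0/25
  33.72.63.128/25
Subnets: 33.72.60.0/25, 33.72.60.128/25, 33.72.61.0/25, 33.72.61.128/25, 33.72.62.0/25, 33.72.62.128/25, 33.72.63.0/25, 33.72.63.128/25


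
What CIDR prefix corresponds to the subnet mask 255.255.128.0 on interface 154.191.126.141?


Binary: 11111111.11111111.10000000.00000000
Count leading 1s
Prefix: /17


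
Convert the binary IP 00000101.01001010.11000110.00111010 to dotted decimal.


00000101 = 5
01001010 = 74
11000110 = 198
00111010 = 58
IP: 5.74.198.58


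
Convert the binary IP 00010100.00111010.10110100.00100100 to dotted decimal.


00010100 = 20
00111010 = 58
10110100 = 180
00100100 = 36
IP: 20.58.180.36


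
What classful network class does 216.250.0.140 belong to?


First octet: 216
Binary: 11011000
110xxxxx -> Class C (192-223)
Class C, default mask 255.255.255.0 (/24)


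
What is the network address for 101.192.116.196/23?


IP:   01100101.11000000.01110100.11000100
Mask: 11111111.11111111.11111110.00000000
AND operation:
Net:  01100101.11000000.01110100.00000000
Network: 101.192.116.0/23


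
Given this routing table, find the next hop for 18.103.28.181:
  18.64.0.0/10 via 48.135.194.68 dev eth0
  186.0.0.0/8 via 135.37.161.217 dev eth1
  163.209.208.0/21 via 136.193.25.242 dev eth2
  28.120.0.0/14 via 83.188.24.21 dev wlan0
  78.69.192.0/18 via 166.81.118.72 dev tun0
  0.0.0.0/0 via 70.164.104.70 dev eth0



Longest prefix match for 18.103.28.181:
  /10 18.64.0.0: MATCH
  /8 186.0.0.0: no
  /21 163.209.208.0: no
  /14 28.120.0.0: no
  /18 78.69.192.0: no
  /0 0.0.0.0: MATCH
Selected: next-hop 48.135.194.68 via eth0 (matched /10)


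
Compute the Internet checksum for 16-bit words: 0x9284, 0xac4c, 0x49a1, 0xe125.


Sum all words (with carry folding):
+ 0x9284 = 0x9284
+ 0xac4c = 0x3ed1
+ 0x49a1 = 0x8872
+ 0xe125 = 0x6998
One's complement: ~0x6998
Checksum = 0x9667


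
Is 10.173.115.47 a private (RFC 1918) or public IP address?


RFC 1918 private ranges:
  10.0.0.0/8 (10.0.0.0 - 10.255.255.255)
  172.16.0.0/12 (172.16.0.0 - 172.31.255.255)
  192.168.0.0/16 (192.168.0.0 - 192.168.255.255)
Private (in 10.0.0.0/8)


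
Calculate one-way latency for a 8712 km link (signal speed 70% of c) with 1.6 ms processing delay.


Speed = 0.7 * 3e5 km/s = 210000 km/s
Propagation delay = 8712 / 210000 = 0.0415 s = 41.4857 ms
Processing delay = 1.6 ms
Total one-way latency = 43.0857 ms


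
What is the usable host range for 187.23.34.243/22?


Network: 187.23.32.0
Broadcast: 187.23.35.255
First usable = network + 1
Last usable = broadcast - 1
Range: 187.23.32.1 to 187.23.35.254


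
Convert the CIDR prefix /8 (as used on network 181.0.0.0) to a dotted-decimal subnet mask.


/8 means 8 network bits, 24 host bits
Binary: 11111111000000000000000000000000
Mask: 255.0.0.0


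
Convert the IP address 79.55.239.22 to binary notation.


79 = 01001111
55 = 00110111
239 = 11101111
22 = 00010110
Binary: 01001111.00110111.11101111.00010110


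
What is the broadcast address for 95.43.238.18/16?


Network: 95.43.0.0/16
Host bits = 16
Set all host bits to 1:
Broadcast: 95.43.255.255


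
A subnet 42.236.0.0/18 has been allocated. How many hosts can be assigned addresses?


Host bits = 32 - 18 = 14
Total addresses = 2^14 = 16384
Usable = total - 2 (network and broadcast)
Usable hosts: 16382


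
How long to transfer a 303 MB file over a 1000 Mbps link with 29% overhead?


Effective throughput = 1000 * (1 - 29/100) = 710 Mbps
File size in Mb = 303 * 8 = 2424 Mb
Time = 2424 / 710
Time = 3.4141 seconds


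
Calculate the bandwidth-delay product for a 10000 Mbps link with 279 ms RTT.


BDP = bandwidth * RTT
= 10000 Mbps * 279 ms
= 10000 * 1e6 * 279 / 1000 bits
= 2790000000 bits
= 348750000 bytes
= 340576.1719 KB
BDP = 2790000000 bits (348750000 bytes)


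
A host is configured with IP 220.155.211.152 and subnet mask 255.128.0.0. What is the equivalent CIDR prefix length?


Binary: 11111111.10000000.00000000.00000000
Count leading 1s
Prefix: /9


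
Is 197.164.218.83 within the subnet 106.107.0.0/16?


Subnet network: 106.107.0.0
Test IP AND mask: 197.164.0.0
No, 197.164.218.83 is not in 106.107.0.0/16


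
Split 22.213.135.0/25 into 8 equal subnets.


New prefix = 25 + 3 = 28
Each subnet has 16 addresses
  22.213.135.0/28
  22.213.135.16/28
  22.213.135.32/28
  22.213.135.48/28
  22.213.135.64/28
  22.213.135.80/28
  22.213.135.96/28
  22.213.135.112/28
Subnets: 22.213.135.0/28, 22.213.135.16/28, 22.213.135.32/28, 22.213.135.48/28, 22.213.135.64/28, 22.213.135.80/28, 22.213.135.96/28, 22.213.135.112/28


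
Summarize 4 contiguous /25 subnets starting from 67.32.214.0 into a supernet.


Original prefix: /25
Number of subnets: 4 = 2^2
New prefix = 25 - 2 = 23
Supernet: 67.32.214.0/23


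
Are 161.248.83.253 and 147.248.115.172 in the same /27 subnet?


Mask: 255.255.255.224
161.248.83.253 AND mask = 161.248.83.224
147.248.115.172 AND mask = 147.248.115.160
No, different subnets (161.248.83.224 vs 147.248.115.160)


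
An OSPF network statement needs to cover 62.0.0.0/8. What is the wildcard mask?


Subnet mask: 255.0.0.0
Wildcard = 255.255.255.255 - subnet mask
255 - 255 = 0
255 - 0 = 255
255 - 0 = 255
255 - 0 = 255
Wildcard: 0.255.255.255


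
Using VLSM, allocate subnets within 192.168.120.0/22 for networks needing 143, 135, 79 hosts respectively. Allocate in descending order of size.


143 hosts -> /24 (254 usable): 192.168.120.0/24
135 hosts -> /24 (254 usable): 192.168.121.0/24
79 hosts -> /25 (126 usable): 192.168.122.0/25
Allocation: 192.168.120.0/24 (143 hosts, 254 usable); 192.168.121.0/24 (135 hosts, 254 usable); 192.168.122.0/25 (79 hosts, 126 usable)


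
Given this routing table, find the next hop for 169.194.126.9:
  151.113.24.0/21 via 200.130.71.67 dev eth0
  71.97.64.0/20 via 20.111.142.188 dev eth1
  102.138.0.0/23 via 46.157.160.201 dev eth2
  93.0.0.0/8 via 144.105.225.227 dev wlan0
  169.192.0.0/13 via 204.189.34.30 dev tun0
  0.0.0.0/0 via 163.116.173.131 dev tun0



Longest prefix match for 169.194.126.9:
  /21 151.113.24.0: no
  /20 71.97.64.0: no
  /23 102.138.0.0: no
  /8 93.0.0.0: no
  /13 169.192.0.0: MATCH
  /0 0.0.0.0: MATCH
Selected: next-hop 204.189.34.30 via tun0 (matched /13)


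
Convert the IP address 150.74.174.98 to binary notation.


150 = 10010110
74 = 01001010
174 = 10101110
98 = 01100010
Binary: 10010110.01001010.10101110.01100010


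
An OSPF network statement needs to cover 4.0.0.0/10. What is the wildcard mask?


Subnet mask: 255.192.0.0
Wildcard = 255.255.255.255 - subnet mask
255 - 255 = 0
255 - 192 = 63
255 - 0 = 255
255 - 0 = 255
Wildcard: 0.63.255.255


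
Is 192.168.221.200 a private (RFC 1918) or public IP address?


RFC 1918 private ranges:
  10.0.0.0/8 (10.0.0.0 - 10.255.255.255)
  172.16.0.0/12 (172.16.0.0 - 172.31.255.255)
  192.168.0.0/16 (192.168.0.0 - 192.168.255.255)
Private (in 192.168.0.0/16)


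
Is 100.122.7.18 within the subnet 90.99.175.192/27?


Subnet network: 90.99.175.192
Test IP AND mask: 100.122.7.0
No, 100.122.7.18 is not in 90.99.175.192/27


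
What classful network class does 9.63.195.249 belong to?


First octet: 9
Binary: 00001001
0xxxxxxx -> Class A (1-126)
Class A, default mask 255.0.0.0 (/8)


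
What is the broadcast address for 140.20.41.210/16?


Network: 140.20.0.0/16
Host bits = 16
Set all host bits to 1:
Broadcast: 140.20.255.255


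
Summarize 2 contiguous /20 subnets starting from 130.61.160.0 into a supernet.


Original prefix: /20
Number of subnets: 2 = 2^1
New prefix = 20 - 1 = 19
Supernet: 130.61.160.0/19


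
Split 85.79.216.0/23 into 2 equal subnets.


New prefix = 23 + 1 = 24
Each subnet has 256 addresses
  85.79.216.0/24
  85.79.217.0/24
Subnets: 85.79.216.0/24, 85.79.217.0/24


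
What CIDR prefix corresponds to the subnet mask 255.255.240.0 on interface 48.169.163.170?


Binary: 11111111.11111111.11110000.00000000
Count leading 1s
Prefix: /20


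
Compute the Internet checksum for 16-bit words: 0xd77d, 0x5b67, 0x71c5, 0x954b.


Sum all words (with carry folding):
+ 0xd77d = 0xd77d
+ 0x5b67 = 0x32e5
+ 0x71c5 = 0xa4aa
+ 0x954b = 0x39f6
One's complement: ~0x39f6
Checksum = 0xc609


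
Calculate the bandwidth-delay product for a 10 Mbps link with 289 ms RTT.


BDP = bandwidth * RTT
= 10 Mbps * 289 ms
= 10 * 1e6 * 289 / 1000 bits
= 2890000 bits
= 361250 bytes
= 352.7832 KB
BDP = 2890000 bits (361250 bytes)


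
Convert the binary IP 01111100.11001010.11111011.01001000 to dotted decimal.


01111100 = 124
11001010 = 202
11111011 = 251
01001000 = 72
IP: 124.202.251.72


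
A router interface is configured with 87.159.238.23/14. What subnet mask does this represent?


/14 means 14 network bits, 18 host bits
Binary: 11111111111111000000000000000000
Mask: 255.252.0.0


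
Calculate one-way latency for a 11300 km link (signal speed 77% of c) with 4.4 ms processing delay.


Speed = 0.77 * 3e5 km/s = 231000 km/s
Propagation delay = 11300 / 231000 = 0.0489 s = 48.9177 ms
Processing delay = 4.4 ms
Total one-way latency = 53.3177 ms


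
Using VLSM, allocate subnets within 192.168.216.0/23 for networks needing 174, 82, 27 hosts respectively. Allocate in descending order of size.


174 hosts -> /24 (254 usable): 192.168.216.0/24
82 hosts -> /25 (126 usable): 192.168.217.0/25
27 hosts -> /27 (30 usable): 192.168.217.128/27
Allocation: 192.168.216.0/24 (174 hosts, 254 usable); 192.168.217.0/25 (82 hosts, 126 usable); 192.168.217.128/27 (27 hosts, 30 usable)


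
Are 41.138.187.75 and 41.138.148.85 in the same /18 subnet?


Mask: 255.255.192.0
41.138.187.75 AND mask = 41.138.128.0
41.138.148.85 AND mask = 41.138.128.0
Yes, same subnet (41.138.128.0)


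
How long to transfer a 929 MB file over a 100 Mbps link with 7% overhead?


Effective throughput = 100 * (1 - 7/100) = 93 Mbps
File size in Mb = 929 * 8 = 7432 Mb
Time = 7432 / 93
Time = 79.914 seconds


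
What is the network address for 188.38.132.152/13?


IP:   10111100.00100110.10000100.10011000
Mask: 11111111.11111000.00000000.00000000
AND operation:
Net:  10111100.00100000.00000000.00000000
Network: 188.32.0.0/13


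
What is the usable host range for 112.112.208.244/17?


Network: 112.112.128.0
Broadcast: 112.112.255.255
First usable = network + 1
Last usable = broadcast - 1
Range: 112.112.128.1 to 112.112.255.254


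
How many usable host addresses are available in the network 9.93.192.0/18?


Host bits = 32 - 18 = 14
Total addresses = 2^14 = 16384
Usable = total - 2 (network and broadcast)
Usable hosts: 16382


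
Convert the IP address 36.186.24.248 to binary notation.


36 = 00100100
186 = 10111010
24 = 00011000
248 = 11111000
Binary: 00100100.10111010.00011000.11111000


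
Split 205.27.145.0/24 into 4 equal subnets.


New prefix = 24 + 2 = 26
Each subnet has 64 addresses
  205.27.145.0/26
  205.27.145.64/26
  205.27.145.128/26
  205.27.145.192/26
Subnets: 205.27.145.0/26, 205.27.145.64/26, 205.27.145.128/26, 205.27.145.192/26


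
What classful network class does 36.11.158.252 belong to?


First octet: 36
Binary: 00100100
0xxxxxxx -> Class A (1-126)
Class A, default mask 255.0.0.0 (/8)


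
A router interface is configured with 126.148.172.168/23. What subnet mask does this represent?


/23 means 23 network bits, 9 host bits
Binary: 11111111111111111111111000000000
Mask: 255.255.254.0


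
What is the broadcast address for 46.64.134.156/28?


Network: 46.64.134.144/28
Host bits = 4
Set all host bits to 1:
Broadcast: 46.64.134.159


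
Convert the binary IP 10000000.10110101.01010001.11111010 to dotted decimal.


10000000 = 128
10110101 = 181
01010001 = 81
11111010 = 250
IP: 128.181.81.250


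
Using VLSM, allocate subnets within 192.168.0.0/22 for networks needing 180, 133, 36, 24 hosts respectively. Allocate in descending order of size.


180 hosts -> /24 (254 usable): 192.168.0.0/24
133 hosts -> /24 (254 usable): 192.168.1.0/24
36 hosts -> /26 (62 usable): 192.168.2.0/26
24 hosts -> /27 (30 usable): 192.168.2.64/27
Allocation: 192.168.0.0/24 (180 hosts, 254 usable); 192.168.1.0/24 (133 hosts, 254 usable); 192.168.2.0/26 (36 hosts, 62 usable); 192.168.2.64/27 (24 hosts, 30 usable)


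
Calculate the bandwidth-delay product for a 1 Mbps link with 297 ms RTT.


BDP = bandwidth * RTT
= 1 Mbps * 297 ms
= 1 * 1e6 * 297 / 1000 bits
= 297000 bits
= 37125 bytes
= 36.2549 KB
BDP = 297000 bits (37125 bytes)


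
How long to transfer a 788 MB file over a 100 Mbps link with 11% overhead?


Effective throughput = 100 * (1 - 11/100) = 89 Mbps
File size in Mb = 788 * 8 = 6304 Mb
Time = 6304 / 89
Time = 70.8315 seconds


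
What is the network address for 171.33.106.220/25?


IP:   10101011.00100001.01101010.11011100
Mask: 11111111.11111111.11111111.10000000
AND operation:
Net:  10101011.00100001.01101010.10000000
Network: 171.33.106.128/25


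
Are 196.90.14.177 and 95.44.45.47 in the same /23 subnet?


Mask: 255.255.254.0
196.90.14.177 AND mask = 196.90.14.0
95.44.45.47 AND mask = 95.44.44.0
No, different subnets (196.90.14.0 vs 95.44.44.0)


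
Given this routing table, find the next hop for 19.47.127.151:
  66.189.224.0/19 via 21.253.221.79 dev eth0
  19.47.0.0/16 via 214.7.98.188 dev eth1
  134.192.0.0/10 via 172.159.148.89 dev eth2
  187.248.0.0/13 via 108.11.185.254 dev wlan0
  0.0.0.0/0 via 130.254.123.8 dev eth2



Longest prefix match for 19.47.127.151:
  /19 66.189.224.0: no
  /16 19.47.0.0: MATCH
  /10 134.192.0.0: no
  /13 187.248.0.0: no
  /0 0.0.0.0: MATCH
Selected: next-hop 214.7.98.188 via eth1 (matched /16)


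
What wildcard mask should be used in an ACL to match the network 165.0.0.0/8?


Subnet mask: 255.0.0.0
Wildcard = 255.255.255.255 - subnet mask
255 - 255 = 0
255 - 0 = 255
255 - 0 = 255
255 - 0 = 255
Wildcard: 0.255.255.255


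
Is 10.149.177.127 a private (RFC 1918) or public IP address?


RFC 1918 private ranges:
  10.0.0.0/8 (10.0.0.0 - 10.255.255.255)
  172.16.0.0/12 (172.16.0.0 - 172.31.255.255)
  192.168.0.0/16 (192.168.0.0 - 192.168.255.255)
Private (in 10.0.0.0/8)


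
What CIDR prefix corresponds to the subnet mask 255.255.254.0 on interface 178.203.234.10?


Binary: 11111111.11111111.11111110.00000000
Count leading 1s
Prefix: /23


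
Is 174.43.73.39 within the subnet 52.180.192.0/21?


Subnet network: 52.180.192.0
Test IP AND mask: 174.43.72.0
No, 174.43.73.39 is not in 52.180.192.0/21


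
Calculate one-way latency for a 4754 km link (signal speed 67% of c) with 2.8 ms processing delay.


Speed = 0.67 * 3e5 km/s = 201000 km/s
Propagation delay = 4754 / 201000 = 0.0237 s = 23.6517 ms
Processing delay = 2.8 ms
Total one-way latency = 26.4517 ms


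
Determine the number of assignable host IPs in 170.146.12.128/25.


Host bits = 32 - 25 = 7
Total addresses = 2^7 = 128
Usable = total - 2 (network and broadcast)
Usable hosts: 126


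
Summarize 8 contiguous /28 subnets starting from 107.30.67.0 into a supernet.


Original prefix: /28
Number of subnets: 8 = 2^3
New prefix = 28 - 3 = 25
Supernet: 107.30.67.0/25


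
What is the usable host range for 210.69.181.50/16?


Network: 210.69.0.0
Broadcast: 210.69.255.255
First usable = network + 1
Last usable = broadcast - 1
Range: 210.69.0.1 to 210.69.255.254


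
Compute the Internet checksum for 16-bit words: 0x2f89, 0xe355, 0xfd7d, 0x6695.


Sum all words (with carry folding):
+ 0x2f89 = 0x2f89
+ 0xe355 = 0x12df
+ 0xfd7d = 0x105d
+ 0x6695 = 0x76f2
One's complement: ~0x76f2
Checksum = 0x890d
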